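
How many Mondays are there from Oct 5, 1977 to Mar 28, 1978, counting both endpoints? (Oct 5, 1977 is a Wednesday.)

25

Oct 5, 1977 is a Wednesday; the first Monday on or after it is Oct 10, 1977 (5 days later).
From Oct 10, 1977 to Mar 28, 1978: 21 + 30 + 31 + 31 + 28 + 28 = 169 days (rest of Oct, Nov, Dec, Jan, Feb, Mar).
169 ÷ 7 = 24 full weeks with remainder 1, so 24 more Mondays after the first → 25.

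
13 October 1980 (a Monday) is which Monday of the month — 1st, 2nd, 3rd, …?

2nd

Day 13 falls in week ⌈13/7⌉ of the month.
Days 1–7 hold the 1st Monday, 8–14 the 2nd, 15–21 the 3rd, 22–28 the 4th, 29–31 the 5th.
13 is in the range for the 2nd.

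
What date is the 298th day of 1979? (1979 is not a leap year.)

25 October 1979

January has 31 days (298 − 31 = 267 remain).
February has 28 days (267 − 28 = 239 remain).
March has 31 days (239 − 31 = 208 remain).
April has 30 days (208 − 30 = 178 remain).
May has 31 days (178 − 31 = 147 remain).
June has 30 days (147 − 30 = 117 remain).
July has 31 days (117 − 31 = 86 remain).
August has 31 days (86 − 31 = 55 remain).
September has 30 days (55 − 30 = 25 remain).
25 into October → October 25.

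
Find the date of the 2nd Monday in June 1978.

June 12, 1978

June 1978 begins on a Thursday, so the first Monday is June 5 (4 days later).
The 2nd Monday is 1 weeks later: 5 + 7 = 12.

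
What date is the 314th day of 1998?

1998-11-10

January has 31 days (314 − 31 = 283 remain).
February has 28 days (283 − 28 = 255 remain).
March has 31 days (255 − 31 = 224 remain).
April has 30 days (224 − 30 = 194 remain).
May has 31 days (194 − 31 = 163 remain).
June has 30 days (163 − 30 = 133 remain).
July has 31 days (133 − 31 = 102 remain).
August has 31 days (102 − 31 = 71 remain).
September has 30 days (71 − 30 = 41 remain).
October has 31 days (41 − 31 = 10 remain).
10 into November → November 10.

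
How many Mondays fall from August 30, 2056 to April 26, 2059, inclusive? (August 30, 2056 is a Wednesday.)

138

August 30, 2056 is a Wednesday; the first Monday on or after it is September 4, 2056 (5 days later).
From September 4, 2056 to April 26, 2059: 118 + 365 + 365 + 116 = 964 days (rest of 2056, 2057, 2058, to April 26, 2059 in 2059).
964 ÷ 7 = 137 full weeks with remainder 5, so 137 more Mondays after the first → 138.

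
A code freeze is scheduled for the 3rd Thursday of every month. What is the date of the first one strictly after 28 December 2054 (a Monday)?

21 January 2055

December 2054 starts on a Tuesday; its first Thursday is the 3rd, so the 3rd Thursday is the 17th — 17 December 2054.
That is not after 28 December 2054, so look at January 2055.
January 2055 starts on a Friday; its first Thursday is the 7th, so the 3rd Thursday is the 21st — 21 January 2055.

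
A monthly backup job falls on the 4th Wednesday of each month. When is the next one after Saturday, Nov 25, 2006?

Dec 27, 2006

Nov 2006 starts on a Wednesday; its first Wednesday is the 1st, so the 4th Wednesday is the 22nd — Nov 22, 2006.
That is not after Nov 25, 2006, so look at Dec 2006.
Dec 2006 starts on a Friday; its first Wednesday is the 6th, so the 4th Wednesday is the 27th — Dec 27, 2006.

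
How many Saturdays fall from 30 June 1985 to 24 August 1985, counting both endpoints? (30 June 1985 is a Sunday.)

30 June 1985 is a Sunday; the first Saturday on or after it is 6 July 1985 (6 days later).
From 6 July 1985 to 24 August 1985: 25 + 24 = 49 days (rest of July, August).
49 ÷ 7 = 7 full weeks with remainder 0, so 7 more Saturdays after the first → 8.

8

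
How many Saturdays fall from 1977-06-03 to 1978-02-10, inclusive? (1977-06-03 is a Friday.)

1977-06-03 is a Friday; the first Saturday on or after it is 1977-06-04 (1 day later).
From 1977-06-04 to 1978-02-10: 26 + 31 + 31 + 30 + 31 + 30 + 31 + 31 + 10 = 251 days (rest of June, July, August, September, October, November, December, January, February).
251 ÷ 7 = 35 full weeks with remainder 6, so 35 more Saturdays after the first → 36.

36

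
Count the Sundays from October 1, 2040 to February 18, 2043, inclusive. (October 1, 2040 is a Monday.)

October 1, 2040 is a Monday; the first Sunday on or after it is October 7, 2040 (6 days later).
From October 7, 2040 to February 18, 2043: 85 + 365 + 365 + 49 = 864 days (rest of 2040, 2041, 2042, to February 18, 2043 in 2043).
864 ÷ 7 = 123 full weeks with remainder 3, so 123 more Sundays after the first → 124.

124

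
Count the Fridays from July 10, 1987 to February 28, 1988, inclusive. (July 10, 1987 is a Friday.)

July 10, 1987 is a Friday; the first Friday on or after it is July 10, 1987.
From July 10, 1987 to February 28, 1988: 21 + 31 + 30 + 31 + 30 + 31 + 31 + 28 = 233 days (rest of July, August, September, October, November, December, January, February).
233 ÷ 7 = 33 full weeks with remainder 2, so 33 more Fridays after the first → 34.

34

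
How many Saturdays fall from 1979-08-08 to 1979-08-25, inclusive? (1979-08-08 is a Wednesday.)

1979-08-08 is a Wednesday; the first Saturday on or after it is 1979-08-11 (3 days later).
From 1979-08-11 to 1979-08-25 is 25 − 11 = 14 days.
14 ÷ 7 = 2 full weeks with remainder 0, so 2 more Saturdays after the first → 3.

3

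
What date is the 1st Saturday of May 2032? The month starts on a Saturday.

2032-05-01

May 2032 begins on a Saturday, so the first Saturday is May 1.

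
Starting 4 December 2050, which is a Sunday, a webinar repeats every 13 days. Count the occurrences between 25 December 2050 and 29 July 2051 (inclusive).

Occurrences land 13·i days after 4 December 2050 for i = 0, 1, 2, …
25 December 2050 is 21 days after the start; 21 ÷ 13 = 1 remainder 8; since the remainder is 8, round up to i = 2. First occurrence in the window: #3 on 30 December 2050 (2×13 = 26 days in).
29 July 2051 is 237 days after the start; 237 ÷ 13 = 18 remainder 3. Last occurrence in the window: #19 on 26 July 2051.
Occurrences #3 through #19: 17 in total.

17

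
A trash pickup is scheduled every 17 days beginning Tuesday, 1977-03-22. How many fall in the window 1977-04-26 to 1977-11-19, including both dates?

Occurrences land 17·i days after 1977-03-22 for i = 0, 1, 2, …
1977-04-26 is 35 days after the start; 35 ÷ 17 = 2 remainder 1; since the remainder is 1, round up to i = 3. First occurrence in the window: #4 on 1977-05-12 (3×17 = 51 days in).
1977-11-19 is 242 days after the start; 242 ÷ 17 = 14 remainder 4. Last occurrence in the window: #15 on 1977-11-15.
Occurrences #4 through #15: 12 in total.

12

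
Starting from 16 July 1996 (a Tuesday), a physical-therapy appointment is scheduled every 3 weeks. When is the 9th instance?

The 9th occurrence is 8 intervals after the first: 8 × 21 = 168 days after 16 July 1996.
July has 31 days — 15 days to the end of July leaves 153.
August has 31 days (122 left).
September has 30 days (92 left).
October has 31 days (61 left).
November has 30 days (31 left).
31 days into December → 31 December 1996.

31 December 1996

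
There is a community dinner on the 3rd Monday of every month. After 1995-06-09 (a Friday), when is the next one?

June 1995 starts on a Thursday; its first Monday is the 5th, so the 3rd Monday is the 19th — 1995-06-19.
1995-06-19 is after 1995-06-09, so that is the next one.

1995-06-19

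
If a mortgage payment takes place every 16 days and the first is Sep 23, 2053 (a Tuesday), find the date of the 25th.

Oct 12, 2054

The 25th occurrence is 24 intervals after the first: 24 × 16 = 384 days after Sep 23, 2053.
Sep has 30 days — 7 days to the end of Sep leaves 377.
Oct has 31 days (346 left).
Nov has 30 days (316 left).
Dec has 31 days (285 left).
Jan has 31 days (254 left).
Feb has 28 days (226 left).
Mar has 31 days (195 left).
Apr has 30 days (165 left).
May has 31 days (134 left).
Jun has 30 days (104 left).
Jul has 31 days (73 left).
Aug has 31 days (42 left).
Sep has 30 days (12 left).
12 days into Oct → Oct 12, 2054.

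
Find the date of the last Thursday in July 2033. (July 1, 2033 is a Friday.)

July 2033 begins on a Friday, so the first Thursday is July 7 (6 days later).
July 2033 has 31 days. Adding weeks: 7, 14, 21, 28 — the last one ≤ 31 is the 28th.

July 28, 2033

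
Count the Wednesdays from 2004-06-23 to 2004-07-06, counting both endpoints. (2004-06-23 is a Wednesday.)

2004-06-23 is a Wednesday; the first Wednesday on or after it is 2004-06-23.
From 2004-06-23 to 2004-07-06: 7 + 6 = 13 days (rest of June, July).
13 ÷ 7 = 1 full weeks with remainder 6, so 1 more Wednesdays after the first → 2.

2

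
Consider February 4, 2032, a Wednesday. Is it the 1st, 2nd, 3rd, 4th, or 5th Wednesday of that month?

Day 4 falls in week ⌈4/7⌉ of the month.
Days 1–7 hold the 1st Wednesday, 8–14 the 2nd, 15–21 the 3rd, 22–28 the 4th, 29–31 the 5th.
4 is in the range for the 1st.

1st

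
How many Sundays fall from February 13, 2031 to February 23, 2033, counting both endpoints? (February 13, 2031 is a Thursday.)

February 13, 2031 is a Thursday; the first Sunday on or after it is February 16, 2031 (3 days later).
From February 16, 2031 to February 23, 2033: 318 + 366 + 54 = 738 days (rest of 2031, 2032, to February 23, 2033 in 2033).
738 ÷ 7 = 105 full weeks with remainder 3, so 105 more Sundays after the first → 106.

106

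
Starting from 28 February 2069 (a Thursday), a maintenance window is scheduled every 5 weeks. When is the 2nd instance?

4 April 2069

The 2nd occurrence is 1 interval after the first: 1 × 35 = 35 days after 28 February 2069.
February has 28 days — 0 days to the end of February leaves 35.
March has 31 days (4 left).
4 days into April → 4 April 2069.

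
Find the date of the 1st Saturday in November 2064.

November 2064 begins on a Saturday, so the first Saturday is November 1.

1 November 2064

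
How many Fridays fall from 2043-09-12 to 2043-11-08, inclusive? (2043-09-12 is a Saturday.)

8

2043-09-12 is a Saturday; the first Friday on or after it is 2043-09-18 (6 days later).
From 2043-09-18 to 2043-11-08: 12 + 31 + 8 = 51 days (rest of September, October, November).
51 ÷ 7 = 7 full weeks with remainder 2, so 7 more Fridays after the first → 8.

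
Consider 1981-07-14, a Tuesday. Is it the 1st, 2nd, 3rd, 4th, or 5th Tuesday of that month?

Day 14 falls in week ⌈14/7⌉ of the month.
Days 1–7 hold the 1st Tuesday, 8–14 the 2nd, 15–21 the 3rd, 22–28 the 4th, 29–31 the 5th.
14 is in the range for the 2nd.

2nd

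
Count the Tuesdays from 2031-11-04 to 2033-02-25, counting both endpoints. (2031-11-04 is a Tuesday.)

2031-11-04 is a Tuesday; the first Tuesday on or after it is 2031-11-04.
From 2031-11-04 to 2033-02-25: 57 + 366 + 56 = 479 days (rest of 2031, 2032, to 2033-02-25 in 2033).
479 ÷ 7 = 68 full weeks with remainder 3, so 68 more Tuesdays after the first → 69.

69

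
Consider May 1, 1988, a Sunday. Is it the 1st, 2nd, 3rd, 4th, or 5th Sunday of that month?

Day 1 falls in week ⌈1/7⌉ of the month.
Days 1–7 hold the 1st Sunday, 8–14 the 2nd, 15–21 the 3rd, 22–28 the 4th, 29–31 the 5th.
1 is in the range for the 1st.

1st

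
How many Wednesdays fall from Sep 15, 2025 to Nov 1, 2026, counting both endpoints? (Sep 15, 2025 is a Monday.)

Sep 15, 2025 is a Monday; the first Wednesday on or after it is Sep 17, 2025 (2 days later).
From Sep 17, 2025 to Nov 1, 2026: 105 + 305 = 410 days (rest of 2025, to Nov 1, 2026 in 2026).
410 ÷ 7 = 58 full weeks with remainder 4, so 58 more Wednesdays after the first → 59.

59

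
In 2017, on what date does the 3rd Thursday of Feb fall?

Feb 16, 2017

The first Thursday of Feb 2017 is Feb 2.
The 3rd Thursday is 2 weeks later: 2 + 14 = 16.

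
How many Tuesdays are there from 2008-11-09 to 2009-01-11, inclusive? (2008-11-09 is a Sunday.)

2008-11-09 is a Sunday; the first Tuesday on or after it is 2008-11-11 (2 days later).
From 2008-11-11 to 2009-01-11: 19 + 31 + 11 = 61 days (rest of November, December, January).
61 ÷ 7 = 8 full weeks with remainder 5, so 8 more Tuesdays after the first → 9.

9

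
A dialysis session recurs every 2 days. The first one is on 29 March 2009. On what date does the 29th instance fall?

24 May 2009

The 29th occurrence is 28 intervals after the first: 28 × 2 = 56 days after 29 March 2009.
March has 31 days — 2 days to the end of March leaves 54.
April has 30 days (24 left).
24 days into May → 24 May 2009.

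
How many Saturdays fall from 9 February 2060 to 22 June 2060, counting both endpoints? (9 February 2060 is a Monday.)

19

9 February 2060 is a Monday; the first Saturday on or after it is 14 February 2060 (5 days later).
From 14 February 2060 to 22 June 2060: 15 + 31 + 30 + 31 + 22 = 129 days (rest of February, March, April, May, June).
129 ÷ 7 = 18 full weeks with remainder 3, so 18 more Saturdays after the first → 19.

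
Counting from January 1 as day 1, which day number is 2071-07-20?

Days in months before July: 31 + 28 + 31 + 30 + 31 + 30 = 181.
Plus 20 days into July → day 201.

201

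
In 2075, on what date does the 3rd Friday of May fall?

May 17, 2075

The first Friday of May 2075 is May 3.
The 3rd Friday is 2 weeks later: 3 + 14 = 17.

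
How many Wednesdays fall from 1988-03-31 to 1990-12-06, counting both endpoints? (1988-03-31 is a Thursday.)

140

1988-03-31 is a Thursday; the first Wednesday on or after it is 1988-04-06 (6 days later).
From 1988-04-06 to 1990-12-06: 269 + 365 + 340 = 974 days (rest of 1988, 1989, to 1990-12-06 in 1990).
974 ÷ 7 = 139 full weeks with remainder 1, so 139 more Wednesdays after the first → 140.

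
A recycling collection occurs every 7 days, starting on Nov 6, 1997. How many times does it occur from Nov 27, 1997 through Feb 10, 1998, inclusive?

Occurrences land 7·i days after Nov 6, 1997 for i = 0, 1, 2, …
Nov 27, 1997 is 21 days after the start; 21 ÷ 7 = 3 remainder 0. First occurrence in the window: #4 on Nov 27, 1997 (3×7 = 21 days in).
Feb 10, 1998 is 96 days after the start; 96 ÷ 7 = 13 remainder 5. Last occurrence in the window: #14 on Feb 5, 1998.
Occurrences #4 through #14: 11 in total.

11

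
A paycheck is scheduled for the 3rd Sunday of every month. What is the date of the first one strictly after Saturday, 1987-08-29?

August 1987 starts on a Saturday; its first Sunday is the 2nd, so the 3rd Sunday is the 16th — 1987-08-16.
That is not after 1987-08-29, so look at September 1987.
September 1987 starts on a Tuesday; its first Sunday is the 6th, so the 3rd Sunday is the 20th — 1987-09-20.

1987-09-20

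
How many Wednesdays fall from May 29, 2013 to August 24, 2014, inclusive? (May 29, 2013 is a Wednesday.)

65

May 29, 2013 is a Wednesday; the first Wednesday on or after it is May 29, 2013.
From May 29, 2013 to August 24, 2014: 216 + 236 = 452 days (rest of 2013, to August 24, 2014 in 2014).
452 ÷ 7 = 64 full weeks with remainder 4, so 64 more Wednesdays after the first → 65.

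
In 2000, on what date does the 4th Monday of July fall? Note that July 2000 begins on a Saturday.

2000-07-24

July 2000 begins on a Saturday, so the first Monday is July 3 (2 days later).
The 4th Monday is 3 weeks later: 3 + 21 = 24.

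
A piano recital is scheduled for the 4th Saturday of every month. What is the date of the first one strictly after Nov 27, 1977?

Nov 1977 starts on a Tuesday; its first Saturday is the 5th, so the 4th Saturday is the 26th — Nov 26, 1977.
That is not after Nov 27, 1977, so look at Dec 1977.
Dec 1977 starts on a Thursday; its first Saturday is the 3rd, so the 4th Saturday is the 24th — Dec 24, 1977.

Dec 24, 1977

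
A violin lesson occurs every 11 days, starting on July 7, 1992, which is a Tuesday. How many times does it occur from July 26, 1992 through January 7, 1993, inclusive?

15

Occurrences land 11·i days after July 7, 1992 for i = 0, 1, 2, …
July 26, 1992 is 19 days after the start; 19 ÷ 11 = 1 remainder 8; since the remainder is 8, round up to i = 2. First occurrence in the window: #3 on July 29, 1992 (2×11 = 22 days in).
January 7, 1993 is 184 days after the start; 184 ÷ 11 = 16 remainder 8. Last occurrence in the window: #17 on December 30, 1992.
Occurrences #3 through #17: 15 in total.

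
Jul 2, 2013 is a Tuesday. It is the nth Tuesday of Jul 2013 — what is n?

1st

Day 2 falls in week ⌈2/7⌉ of the month.
Days 1–7 hold the 1st Tuesday, 8–14 the 2nd, 15–21 the 3rd, 22–28 the 4th, 29–31 the 5th.
2 is in the range for the 1st.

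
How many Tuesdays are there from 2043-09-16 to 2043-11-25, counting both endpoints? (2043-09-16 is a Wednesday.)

2043-09-16 is a Wednesday; the first Tuesday on or after it is 2043-09-22 (6 days later).
From 2043-09-22 to 2043-11-25: 8 + 31 + 25 = 64 days (rest of September, October, November).
64 ÷ 7 = 9 full weeks with remainder 1, so 9 more Tuesdays after the first → 10.

10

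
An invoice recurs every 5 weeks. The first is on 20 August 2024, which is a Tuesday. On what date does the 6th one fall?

11 February 2025

The 6th occurrence is 5 intervals after the first: 5 × 35 = 175 days after 20 August 2024.
August has 31 days — 11 days to the end of August leaves 164.
September has 30 days (134 left).
October has 31 days (103 left).
November has 30 days (73 left).
December has 31 days (42 left).
January has 31 days (11 left).
11 days into February → 11 February 2025.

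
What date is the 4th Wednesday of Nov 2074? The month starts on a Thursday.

Nov 28, 2074

Nov 2074 begins on a Thursday, so the first Wednesday is Nov 7 (6 days later).
The 4th Wednesday is 3 weeks later: 7 + 21 = 28.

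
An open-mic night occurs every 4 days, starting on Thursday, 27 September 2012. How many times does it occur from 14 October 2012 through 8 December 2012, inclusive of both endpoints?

14

Occurrences land 4·i days after 27 September 2012 for i = 0, 1, 2, …
14 October 2012 is 17 days after the start; 17 ÷ 4 = 4 remainder 1; since the remainder is 1, round up to i = 5. First occurrence in the window: #6 on 17 October 2012 (5×4 = 20 days in).
8 December 2012 is 72 days after the start; 72 ÷ 4 = 18 remainder 0. Last occurrence in the window: #19 on 8 December 2012.
Occurrences #6 through #19: 14 in total.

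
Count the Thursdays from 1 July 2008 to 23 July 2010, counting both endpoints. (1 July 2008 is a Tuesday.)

108

1 July 2008 is a Tuesday; the first Thursday on or after it is 3 July 2008 (2 days later).
From 3 July 2008 to 23 July 2010: 181 + 365 + 204 = 750 days (rest of 2008, 2009, to 23 July 2010 in 2010).
750 ÷ 7 = 107 full weeks with remainder 1, so 107 more Thursdays after the first → 108.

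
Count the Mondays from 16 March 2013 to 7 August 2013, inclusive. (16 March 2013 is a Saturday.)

16 March 2013 is a Saturday; the first Monday on or after it is 18 March 2013 (2 days later).
From 18 March 2013 to 7 August 2013: 13 + 30 + 31 + 30 + 31 + 7 = 142 days (rest of March, April, May, June, July, August).
142 ÷ 7 = 20 full weeks with remainder 2, so 20 more Mondays after the first → 21.

21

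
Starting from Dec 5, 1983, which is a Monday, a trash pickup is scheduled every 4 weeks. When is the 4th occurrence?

The 4th occurrence is 3 intervals after the first: 3 × 28 = 84 days after Dec 5, 1983.
Dec has 31 days — 26 days to the end of Dec leaves 58.
Jan has 31 days (27 left).
27 days into Feb → Feb 27, 1984.

Feb 27, 1984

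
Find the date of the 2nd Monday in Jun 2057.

Jun 2057 begins on a Friday, so the first Monday is Jun 4 (3 days later).
The 2nd Monday is 1 weeks later: 4 + 7 = 11.

Jun 11, 2057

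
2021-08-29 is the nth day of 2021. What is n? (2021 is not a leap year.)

241

Days in months before August: 31 + 28 + 31 + 30 + 31 + 30 + 31 = 212.
Plus 29 days into August → day 241.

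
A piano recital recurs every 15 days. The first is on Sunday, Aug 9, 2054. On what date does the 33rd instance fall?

Dec 2, 2055

The 33rd occurrence is 32 intervals after the first: 32 × 15 = 480 days after Aug 9, 2054.
Aug has 31 days — 22 days to the end of Aug leaves 458.
From end of Aug to end of 2054 is 122 days (336 left).
Jan has 31 days (305 left).
Feb has 28 days (277 left).
Mar has 31 days (246 left).
Apr has 30 days (216 left).
May has 31 days (185 left).
Jun has 30 days (155 left).
Jul has 31 days (124 left).
Aug has 31 days (93 left).
Sep has 30 days (63 left).
Oct has 31 days (32 left).
Nov has 30 days (2 left).
2 days into Dec → Dec 2, 2055.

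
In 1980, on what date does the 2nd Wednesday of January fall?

The first Wednesday of January 1980 is January 2.
The 2nd Wednesday is 1 weeks later: 2 + 7 = 9.

9 January 1980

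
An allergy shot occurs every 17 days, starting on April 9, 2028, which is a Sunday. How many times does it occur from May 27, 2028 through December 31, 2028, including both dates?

13

Occurrences land 17·i days after April 9, 2028 for i = 0, 1, 2, …
May 27, 2028 is 48 days after the start; 48 ÷ 17 = 2 remainder 14; since the remainder is 14, round up to i = 3. First occurrence in the window: #4 on May 30, 2028 (3×17 = 51 days in).
December 31, 2028 is 266 days after the start; 266 ÷ 17 = 15 remainder 11. Last occurrence in the window: #16 on December 20, 2028.
Occurrences #4 through #16: 13 in total.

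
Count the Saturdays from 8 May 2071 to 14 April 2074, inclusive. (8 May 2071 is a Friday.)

8 May 2071 is a Friday; the first Saturday on or after it is 9 May 2071 (1 day later).
From 9 May 2071 to 14 April 2074: 236 + 366 + 365 + 104 = 1071 days (rest of 2071, 2072, 2073, to 14 April 2074 in 2074).
1071 ÷ 7 = 153 full weeks with remainder 0, so 153 more Saturdays after the first → 154.

154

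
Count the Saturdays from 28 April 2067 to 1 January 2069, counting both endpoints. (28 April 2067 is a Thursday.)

28 April 2067 is a Thursday; the first Saturday on or after it is 30 April 2067 (2 days later).
From 30 April 2067 to 1 January 2069: 245 + 366 + 1 = 612 days (rest of 2067, 2068, to 1 January 2069 in 2069).
612 ÷ 7 = 87 full weeks with remainder 3, so 87 more Saturdays after the first → 88.

88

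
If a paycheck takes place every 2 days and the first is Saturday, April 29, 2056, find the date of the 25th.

The 25th occurrence is 24 intervals after the first: 24 × 2 = 48 days after April 29, 2056.
April has 30 days — 1 day to the end of April leaves 47.
May has 31 days (16 left).
16 days into June → June 16, 2056.

June 16, 2056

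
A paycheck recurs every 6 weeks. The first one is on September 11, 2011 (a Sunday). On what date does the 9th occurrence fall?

August 12, 2012

The 9th occurrence is 8 intervals after the first: 8 × 42 = 336 days after September 11, 2011.
September has 30 days — 19 days to the end of September leaves 317.
October has 31 days (286 left).
November has 30 days (256 left).
December has 31 days (225 left).
January has 31 days (194 left).
February has 29 days (165 left).
March has 31 days (134 left).
April has 30 days (104 left).
May has 31 days (73 left).
June has 30 days (43 left).
July has 31 days (12 left).
12 days into August → August 12, 2012.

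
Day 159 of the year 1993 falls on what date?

June 8, 1993

January has 31 days (159 − 31 = 128 remain).
February has 28 days (128 − 28 = 100 remain).
March has 31 days (100 − 31 = 69 remain).
April has 30 days (69 − 30 = 39 remain).
May has 31 days (39 − 31 = 8 remain).
8 into June → June 8.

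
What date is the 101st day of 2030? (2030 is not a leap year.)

January has 31 days (101 − 31 = 70 remain).
February has 28 days (70 − 28 = 42 remain).
March has 31 days (42 − 31 = 11 remain).
11 into April → April 11.

April 11, 2030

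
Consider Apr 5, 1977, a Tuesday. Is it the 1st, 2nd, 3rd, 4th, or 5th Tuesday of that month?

1st

Day 5 falls in week ⌈5/7⌉ of the month.
Days 1–7 hold the 1st Tuesday, 8–14 the 2nd, 15–21 the 3rd, 22–28 the 4th, 29–31 the 5th.
5 is in the range for the 1st.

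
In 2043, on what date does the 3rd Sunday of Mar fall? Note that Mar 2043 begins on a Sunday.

Mar 2043 begins on a Sunday, so the first Sunday is Mar 1.
The 3rd Sunday is 2 weeks later: 1 + 14 = 15.

Mar 15, 2043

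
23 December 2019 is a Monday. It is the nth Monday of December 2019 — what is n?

4th

Day 23 falls in week ⌈23/7⌉ of the month.
Days 1–7 hold the 1st Monday, 8–14 the 2nd, 15–21 the 3rd, 22–28 the 4th, 29–31 the 5th.
23 is in the range for the 4th.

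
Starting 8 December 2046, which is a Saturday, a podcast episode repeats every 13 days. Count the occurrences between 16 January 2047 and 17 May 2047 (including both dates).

Occurrences land 13·i days after 8 December 2046 for i = 0, 1, 2, …
16 January 2047 is 39 days after the start; 39 ÷ 13 = 3 remainder 0. First occurrence in the window: #4 on 16 January 2047 (3×13 = 39 days in).
17 May 2047 is 160 days after the start; 160 ÷ 13 = 12 remainder 4. Last occurrence in the window: #13 on 13 May 2047.
Occurrences #4 through #13: 10 in total.

10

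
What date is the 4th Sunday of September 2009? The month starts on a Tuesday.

September 2009 begins on a Tuesday, so the first Sunday is September 6 (5 days later).
The 4th Sunday is 3 weeks later: 6 + 21 = 27.

27 September 2009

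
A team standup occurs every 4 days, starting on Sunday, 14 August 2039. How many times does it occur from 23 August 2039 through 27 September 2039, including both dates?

Occurrences land 4·i days after 14 August 2039 for i = 0, 1, 2, …
23 August 2039 is 9 days after the start; 9 ÷ 4 = 2 remainder 1; since the remainder is 1, round up to i = 3. First occurrence in the window: #4 on 26 August 2039 (3×4 = 12 days in).
27 September 2039 is 44 days after the start; 44 ÷ 4 = 11 remainder 0. Last occurrence in the window: #12 on 27 September 2039.
Occurrences #4 through #12: 9 in total.

9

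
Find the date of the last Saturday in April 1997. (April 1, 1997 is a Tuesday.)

April 1997 begins on a Tuesday, so the first Saturday is April 5 (4 days later).
April 1997 has 30 days. Adding weeks: 5, 12, 19, 26 — the last one ≤ 30 is the 26th.

26 April 1997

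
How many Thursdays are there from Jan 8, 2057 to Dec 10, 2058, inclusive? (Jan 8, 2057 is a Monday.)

100

Jan 8, 2057 is a Monday; the first Thursday on or after it is Jan 11, 2057 (3 days later).
From Jan 11, 2057 to Dec 10, 2058: 354 + 344 = 698 days (rest of 2057, to Dec 10, 2058 in 2058).
698 ÷ 7 = 99 full weeks with remainder 5, so 99 more Thursdays after the first → 100.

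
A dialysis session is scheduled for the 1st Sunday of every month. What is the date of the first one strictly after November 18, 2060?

November 2060 starts on a Monday, so its 1st Sunday is November 7, 2060 (6 days in).
That is not after November 18, 2060, so look at December 2060.
December 2060 starts on a Wednesday, so its 1st Sunday is December 5, 2060 (4 days in).

December 5, 2060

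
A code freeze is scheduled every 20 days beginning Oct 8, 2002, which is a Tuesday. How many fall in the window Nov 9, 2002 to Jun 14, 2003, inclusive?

Occurrences land 20·i days after Oct 8, 2002 for i = 0, 1, 2, …
Nov 9, 2002 is 32 days after the start; 32 ÷ 20 = 1 remainder 12; since the remainder is 12, round up to i = 2. First occurrence in the window: #3 on Nov 17, 2002 (2×20 = 40 days in).
Jun 14, 2003 is 249 days after the start; 249 ÷ 20 = 12 remainder 9. Last occurrence in the window: #13 on Jun 5, 2003.
Occurrences #3 through #13: 11 in total.

11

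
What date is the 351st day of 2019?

January has 31 days (351 − 31 = 320 remain).
February has 28 days (320 − 28 = 292 remain).
March has 31 days (292 − 31 = 261 remain).
April has 30 days (261 − 30 = 231 remain).
May has 31 days (231 − 31 = 200 remain).
June has 30 days (200 − 30 = 170 remain).
July has 31 days (170 − 31 = 139 remain).
August has 31 days (139 − 31 = 108 remain).
September has 30 days (108 − 30 = 78 remain).
October has 31 days (78 − 31 = 47 remain).
November has 30 days (47 − 30 = 17 remain).
17 into December → December 17.

December 17, 2019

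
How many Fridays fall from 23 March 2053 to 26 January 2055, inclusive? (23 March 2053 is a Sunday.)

96

23 March 2053 is a Sunday; the first Friday on or after it is 28 March 2053 (5 days later).
From 28 March 2053 to 26 January 2055: 278 + 365 + 26 = 669 days (rest of 2053, 2054, to 26 January 2055 in 2055).
669 ÷ 7 = 95 full weeks with remainder 4, so 95 more Fridays after the first → 96.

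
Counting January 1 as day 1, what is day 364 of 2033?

January has 31 days (364 − 31 = 333 remain).
February has 28 days (333 − 28 = 305 remain).
March has 31 days (305 − 31 = 274 remain).
April has 30 days (274 − 30 = 244 remain).
May has 31 days (244 − 31 = 213 remain).
June has 30 days (213 − 30 = 183 remain).
July has 31 days (183 − 31 = 152 remain).
August has 31 days (152 − 31 = 121 remain).
September has 30 days (121 − 30 = 91 remain).
October has 31 days (91 − 31 = 60 remain).
November has 30 days (60 − 30 = 30 remain).
30 into December → December 30.

2033-12-30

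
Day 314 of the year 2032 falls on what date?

Nov 9, 2032

Jan has 31 days (314 − 31 = 283 remain).
Feb has 29 days (283 − 29 = 254 remain).
Mar has 31 days (254 − 31 = 223 remain).
Apr has 30 days (223 − 30 = 193 remain).
May has 31 days (193 − 31 = 162 remain).
Jun has 30 days (162 − 30 = 132 remain).
Jul has 31 days (132 − 31 = 101 remain).
Aug has 31 days (101 − 31 = 70 remain).
Sep has 30 days (70 − 30 = 40 remain).
Oct has 31 days (40 − 31 = 9 remain).
9 into Nov → Nov 9.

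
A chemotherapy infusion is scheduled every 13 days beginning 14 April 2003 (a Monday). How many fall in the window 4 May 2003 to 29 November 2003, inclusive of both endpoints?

Occurrences land 13·i days after 14 April 2003 for i = 0, 1, 2, …
4 May 2003 is 20 days after the start; 20 ÷ 13 = 1 remainder 7; since the remainder is 7, round up to i = 2. First occurrence in the window: #3 on 10 May 2003 (2×13 = 26 days in).
29 November 2003 is 229 days after the start; 229 ÷ 13 = 17 remainder 8. Last occurrence in the window: #18 on 21 November 2003.
Occurrences #3 through #18: 16 in total.

16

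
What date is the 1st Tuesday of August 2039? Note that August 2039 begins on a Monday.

August 2, 2039

August 2039 begins on a Monday, so the first Tuesday is August 2 (1 day later).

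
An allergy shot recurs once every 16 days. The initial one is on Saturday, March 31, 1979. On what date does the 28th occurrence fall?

The 28th occurrence is 27 intervals after the first: 27 × 16 = 432 days after March 31, 1979.
March has 31 days — 0 days to the end of March leaves 432.
From end of March to end of 1979 is 275 days (157 left).
January has 31 days (126 left).
February has 29 days (97 left).
March has 31 days (66 left).
April has 30 days (36 left).
May has 31 days (5 left).
5 days into June → June 5, 1980.

June 5, 1980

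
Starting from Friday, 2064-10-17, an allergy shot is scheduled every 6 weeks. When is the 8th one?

2065-08-07

The 8th occurrence is 7 intervals after the first: 7 × 42 = 294 days after 2064-10-17.
October has 31 days — 14 days to the end of October leaves 280.
November has 30 days (250 left).
December has 31 days (219 left).
January has 31 days (188 left).
February has 28 days (160 left).
March has 31 days (129 left).
April has 30 days (99 left).
May has 31 days (68 left).
June has 30 days (38 left).
July has 31 days (7 left).
7 days into August → 2065-08-07.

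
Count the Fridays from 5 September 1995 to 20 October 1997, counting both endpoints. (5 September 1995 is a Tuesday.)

5 September 1995 is a Tuesday; the first Friday on or after it is 8 September 1995 (3 days later).
From 8 September 1995 to 20 October 1997: 114 + 366 + 293 = 773 days (rest of 1995, 1996, to 20 October 1997 in 1997).
773 ÷ 7 = 110 full weeks with remainder 3, so 110 more Fridays after the first → 111.

111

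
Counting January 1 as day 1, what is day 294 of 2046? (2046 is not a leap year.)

January has 31 days (294 − 31 = 263 remain).
February has 28 days (263 − 28 = 235 remain).
March has 31 days (235 − 31 = 204 remain).
April has 30 days (204 − 30 = 174 remain).
May has 31 days (174 − 31 = 143 remain).
June has 30 days (143 − 30 = 113 remain).
July has 31 days (113 − 31 = 82 remain).
August has 31 days (82 − 31 = 51 remain).
September has 30 days (51 − 30 = 21 remain).
21 into October → October 21.

2046-10-21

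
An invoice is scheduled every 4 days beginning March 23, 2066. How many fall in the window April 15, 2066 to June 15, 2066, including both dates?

16

Occurrences land 4·i days after March 23, 2066 for i = 0, 1, 2, …
April 15, 2066 is 23 days after the start; 23 ÷ 4 = 5 remainder 3; since the remainder is 3, round up to i = 6. First occurrence in the window: #7 on April 16, 2066 (6×4 = 24 days in).
June 15, 2066 is 84 days after the start; 84 ÷ 4 = 21 remainder 0. Last occurrence in the window: #22 on June 15, 2066.
Occurrences #7 through #22: 16 in total.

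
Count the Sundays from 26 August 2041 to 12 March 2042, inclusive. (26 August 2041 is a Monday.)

28

26 August 2041 is a Monday; the first Sunday on or after it is 1 September 2041 (6 days later).
From 1 September 2041 to 12 March 2042: 29 + 31 + 30 + 31 + 31 + 28 + 12 = 192 days (rest of September, October, November, December, January, February, March).
192 ÷ 7 = 27 full weeks with remainder 3, so 27 more Sundays after the first → 28.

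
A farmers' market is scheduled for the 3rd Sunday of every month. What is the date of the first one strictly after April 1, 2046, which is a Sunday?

April 15, 2046

April 2046 starts on a Sunday; its first Sunday is the 1st, so the 3rd Sunday is the 15th — April 15, 2046.
April 15, 2046 is after April 1, 2046, so that is the next one.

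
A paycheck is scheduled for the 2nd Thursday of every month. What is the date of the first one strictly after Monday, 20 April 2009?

14 May 2009

April 2009 starts on a Wednesday; its first Thursday is the 2nd, so the 2nd Thursday is the 9th — 9 April 2009.
That is not after 20 April 2009, so look at May 2009.
May 2009 starts on a Friday; its first Thursday is the 7th, so the 2nd Thursday is the 14th — 14 May 2009.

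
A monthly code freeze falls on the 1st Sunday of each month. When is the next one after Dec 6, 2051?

Jan 7, 2052

Dec 2051 starts on a Friday, so its 1st Sunday is Dec 3, 2051 (2 days in).
That is not after Dec 6, 2051, so look at Jan 2052.
Jan 2052 starts on a Monday, so its 1st Sunday is Jan 7, 2052 (6 days in).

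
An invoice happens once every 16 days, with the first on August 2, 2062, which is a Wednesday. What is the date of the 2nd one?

The 2nd occurrence is 1 interval after the first: 1 × 16 = 16 days after August 2, 2062.
16 days later is August 18, 2062.

August 18, 2062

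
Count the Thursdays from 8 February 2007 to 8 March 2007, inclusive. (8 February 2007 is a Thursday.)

8 February 2007 is a Thursday; the first Thursday on or after it is 8 February 2007.
From 8 February 2007 to 8 March 2007: 20 + 8 = 28 days (rest of February, March).
28 ÷ 7 = 4 full weeks with remainder 0, so 4 more Thursdays after the first → 5.

5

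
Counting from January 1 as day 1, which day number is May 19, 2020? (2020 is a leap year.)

Days in months before May: 31 + 29 + 31 + 30 = 121.
Plus 19 days into May → day 140.

140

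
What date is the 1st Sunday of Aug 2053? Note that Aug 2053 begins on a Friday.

Aug 2053 begins on a Friday, so the first Sunday is Aug 3 (2 days later).

Aug 3, 2053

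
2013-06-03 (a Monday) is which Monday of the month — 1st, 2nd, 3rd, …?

1st

Day 3 falls in week ⌈3/7⌉ of the month.
Days 1–7 hold the 1st Monday, 8–14 the 2nd, 15–21 the 3rd, 22–28 the 4th, 29–31 the 5th.
3 is in the range for the 1st.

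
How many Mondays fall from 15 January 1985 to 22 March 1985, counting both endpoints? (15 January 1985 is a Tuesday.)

9

15 January 1985 is a Tuesday; the first Monday on or after it is 21 January 1985 (6 days later).
From 21 January 1985 to 22 March 1985: 10 + 28 + 22 = 60 days (rest of January, February, March).
60 ÷ 7 = 8 full weeks with remainder 4, so 8 more Mondays after the first → 9.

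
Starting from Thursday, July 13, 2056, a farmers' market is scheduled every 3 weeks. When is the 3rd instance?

The 3rd occurrence is 2 intervals after the first: 2 × 21 = 42 days after July 13, 2056.
July has 31 days — 18 days to the end of July leaves 24.
24 days into August → August 24, 2056.

August 24, 2056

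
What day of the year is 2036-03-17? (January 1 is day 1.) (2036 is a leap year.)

77

Days in months before March: 31 + 29 = 60.
Plus 17 days into March → day 77.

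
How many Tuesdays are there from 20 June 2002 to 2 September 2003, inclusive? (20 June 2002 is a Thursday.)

20 June 2002 is a Thursday; the first Tuesday on or after it is 25 June 2002 (5 days later).
From 25 June 2002 to 2 September 2003: 189 + 245 = 434 days (rest of 2002, to 2 September 2003 in 2003).
434 ÷ 7 = 62 full weeks with remainder 0, so 62 more Tuesdays after the first → 63.

63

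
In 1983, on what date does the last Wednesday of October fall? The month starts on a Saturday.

October 1983 begins on a Saturday, so the first Wednesday is October 5 (4 days later).
October 1983 has 31 days. Adding weeks: 5, 12, 19, 26 — the last one ≤ 31 is the 26th.

October 26, 1983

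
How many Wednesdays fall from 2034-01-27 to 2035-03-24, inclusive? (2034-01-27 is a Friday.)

60

2034-01-27 is a Friday; the first Wednesday on or after it is 2034-02-01 (5 days later).
From 2034-02-01 to 2035-03-24: 333 + 83 = 416 days (rest of 2034, to 2035-03-24 in 2035).
416 ÷ 7 = 59 full weeks with remainder 3, so 59 more Wednesdays after the first → 60.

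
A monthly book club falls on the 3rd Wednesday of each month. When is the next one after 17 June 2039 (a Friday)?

June 2039 starts on a Wednesday; its first Wednesday is the 1st, so the 3rd Wednesday is the 15th — 15 June 2039.
That is not after 17 June 2039, so look at July 2039.
July 2039 starts on a Friday; its first Wednesday is the 6th, so the 3rd Wednesday is the 20th — 20 July 2039.

20 July 2039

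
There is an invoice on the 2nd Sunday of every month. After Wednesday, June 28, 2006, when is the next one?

June 2006 starts on a Thursday; its first Sunday is the 4th, so the 2nd Sunday is the 11th — June 11, 2006.
That is not after June 28, 2006, so look at July 2006.
July 2006 starts on a Saturday; its first Sunday is the 2nd, so the 2nd Sunday is the 9th — July 9, 2006.

July 9, 2006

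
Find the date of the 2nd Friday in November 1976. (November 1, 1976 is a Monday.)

November 1976 begins on a Monday, so the first Friday is November 5 (4 days later).
The 2nd Friday is 1 weeks later: 5 + 7 = 12.

November 12, 1976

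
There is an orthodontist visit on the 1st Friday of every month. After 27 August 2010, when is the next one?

August 2010 starts on a Sunday, so its 1st Friday is 6 August 2010 (5 days in).
That is not after 27 August 2010, so look at September 2010.
September 2010 starts on a Wednesday, so its 1st Friday is 3 September 2010 (2 days in).

3 September 2010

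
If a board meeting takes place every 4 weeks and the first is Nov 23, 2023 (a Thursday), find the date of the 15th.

The 15th occurrence is 14 intervals after the first: 14 × 28 = 392 days after Nov 23, 2023.
Nov has 30 days — 7 days to the end of Nov leaves 385.
Dec has 31 days (354 left).
Jan has 31 days (323 left).
Feb has 29 days (294 left).
Mar has 31 days (263 left).
Apr has 30 days (233 left).
May has 31 days (202 left).
Jun has 30 days (172 left).
Jul has 31 days (141 left).
Aug has 31 days (110 left).
Sep has 30 days (80 left).
Oct has 31 days (49 left).
Nov has 30 days (19 left).
19 days into Dec → Dec 19, 2024.

Dec 19, 2024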